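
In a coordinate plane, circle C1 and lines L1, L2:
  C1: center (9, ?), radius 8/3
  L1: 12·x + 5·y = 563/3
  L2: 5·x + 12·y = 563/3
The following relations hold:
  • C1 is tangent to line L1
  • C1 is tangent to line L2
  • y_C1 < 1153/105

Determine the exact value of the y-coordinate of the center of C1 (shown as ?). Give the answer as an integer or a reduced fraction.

9

1. [C1‖L1]  y_C1² − (478/15)y_C1 + 1029/5 = 0  ⇒  y_C1 = 9 or 343/15
2. [C1‖L2]  y_C1² − (214/9)y_C1 + 133 = 0  ⇒  y_C1 = 9 or 133/9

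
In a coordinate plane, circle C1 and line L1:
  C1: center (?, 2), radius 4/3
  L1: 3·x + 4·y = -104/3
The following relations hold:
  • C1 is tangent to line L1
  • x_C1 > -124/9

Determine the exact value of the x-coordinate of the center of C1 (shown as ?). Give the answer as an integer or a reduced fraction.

1. [C1‖L1]  x_C1² + (256/9)x_C1 + 592/3 = 0  ⇒  x_C1 = -148/9 or -12
2. given x_C1 > -124/9: keep -12

-12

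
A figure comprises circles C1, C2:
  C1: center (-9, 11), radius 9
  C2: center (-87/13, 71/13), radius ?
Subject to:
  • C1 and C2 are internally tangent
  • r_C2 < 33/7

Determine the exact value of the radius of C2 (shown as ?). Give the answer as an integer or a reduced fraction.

1. [int C1,C2]  r_C2² − 18r_C2 + 45 = 0  ⇒  r_C2 = 3 or 15
2. given r_C2 < 33/7: keep 3

3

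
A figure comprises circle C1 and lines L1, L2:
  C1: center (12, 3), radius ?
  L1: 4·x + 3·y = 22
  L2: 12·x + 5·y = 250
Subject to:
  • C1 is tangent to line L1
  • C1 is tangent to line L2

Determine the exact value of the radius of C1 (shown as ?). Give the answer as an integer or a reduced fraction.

7

1. [C1‖L1]  r_C1² − 49 = 0  ⇒  r_C1 = 7 (r>0 drops 1)
2. [C1‖L2]  r_C1² − 49 = 0  ⇒  r_C1 = 7 (r>0 drops 1)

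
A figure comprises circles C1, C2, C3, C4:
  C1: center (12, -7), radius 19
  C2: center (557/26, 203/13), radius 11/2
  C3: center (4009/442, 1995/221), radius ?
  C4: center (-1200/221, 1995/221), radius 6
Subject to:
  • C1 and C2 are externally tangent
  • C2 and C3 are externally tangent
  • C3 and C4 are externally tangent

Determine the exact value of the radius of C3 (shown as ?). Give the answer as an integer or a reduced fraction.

17/2

1. [ext C2·C3]  r_C3² + 11r_C3 − 663/4 = 0  ⇒  r_C3 = 17/2 (r>0 drops 1)
2. [ext C3·C4]  r_C3² + 12r_C3 − 697/4 = 0  ⇒  r_C3 = 17/2 (r>0 drops 1)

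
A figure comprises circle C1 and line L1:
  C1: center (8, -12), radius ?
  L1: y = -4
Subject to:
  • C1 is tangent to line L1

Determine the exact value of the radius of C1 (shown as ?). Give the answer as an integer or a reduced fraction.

8

1. [C1‖L1]  r_C1² − 64 = 0  ⇒  r_C1 = 8 (r>0 drops 1)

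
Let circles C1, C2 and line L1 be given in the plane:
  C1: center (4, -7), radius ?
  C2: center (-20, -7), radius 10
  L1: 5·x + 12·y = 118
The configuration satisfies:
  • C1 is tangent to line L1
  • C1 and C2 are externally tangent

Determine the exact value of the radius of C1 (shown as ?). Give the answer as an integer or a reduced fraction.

1. [C1‖L1]  r_C1² − 196 = 0  ⇒  r_C1 = 14 (r>0 drops 1)
2. [ext C1·C2]  r_C1² + 20r_C1 − 476 = 0  ⇒  r_C1 = 14 (r>0 drops 1)

14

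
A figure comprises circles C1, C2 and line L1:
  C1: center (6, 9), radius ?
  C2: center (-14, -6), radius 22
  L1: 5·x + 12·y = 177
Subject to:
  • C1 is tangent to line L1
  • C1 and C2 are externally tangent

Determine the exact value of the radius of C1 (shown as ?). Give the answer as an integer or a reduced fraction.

1. [C1‖L1]  r_C1² − 9 = 0  ⇒  r_C1 = 3 (r>0 drops 1)
2. [ext C1·C2]  r_C1² + 44r_C1 − 141 = 0  ⇒  r_C1 = 3 (r>0 drops 1)

3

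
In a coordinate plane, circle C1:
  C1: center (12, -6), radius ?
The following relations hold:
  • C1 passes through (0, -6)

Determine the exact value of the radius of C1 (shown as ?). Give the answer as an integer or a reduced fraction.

1. [C1∋P]  r_C1² − 144 = 0  ⇒  r_C1 = 12 (r>0 drops 1)

12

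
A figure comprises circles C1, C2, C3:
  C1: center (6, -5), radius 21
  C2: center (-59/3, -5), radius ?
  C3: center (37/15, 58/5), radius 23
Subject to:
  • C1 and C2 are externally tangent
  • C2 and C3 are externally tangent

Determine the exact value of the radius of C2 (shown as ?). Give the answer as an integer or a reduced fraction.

14/3

1. [ext C1·C2]  r_C2² + 42r_C2 − 1960/9 = 0  ⇒  r_C2 = 14/3 (r>0 drops 1)
2. [ext C2·C3]  r_C2² + 46r_C2 − 2128/9 = 0  ⇒  r_C2 = 14/3 (r>0 drops 1)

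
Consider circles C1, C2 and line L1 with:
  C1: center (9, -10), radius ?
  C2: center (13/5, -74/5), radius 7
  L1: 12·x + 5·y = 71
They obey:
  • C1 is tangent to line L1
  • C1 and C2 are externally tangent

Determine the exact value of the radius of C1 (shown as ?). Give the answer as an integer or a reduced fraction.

1

1. [C1‖L1]  r_C1² − 1 = 0  ⇒  r_C1 = 1 (r>0 drops 1)
2. [ext C1·C2]  r_C1² + 14r_C1 − 15 = 0  ⇒  r_C1 = 1 (r>0 drops 1)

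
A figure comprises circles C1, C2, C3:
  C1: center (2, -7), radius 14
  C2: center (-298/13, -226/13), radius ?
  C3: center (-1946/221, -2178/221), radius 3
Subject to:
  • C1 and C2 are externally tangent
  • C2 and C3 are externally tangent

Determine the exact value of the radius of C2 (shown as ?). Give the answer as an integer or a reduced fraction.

1. [ext C1·C2]  r_C2² + 28r_C2 − 533 = 0  ⇒  r_C2 = 13 (r>0 drops 1)
2. [ext C2·C3]  r_C2² + 6r_C2 − 247 = 0  ⇒  r_C2 = 13 (r>0 drops 1)

13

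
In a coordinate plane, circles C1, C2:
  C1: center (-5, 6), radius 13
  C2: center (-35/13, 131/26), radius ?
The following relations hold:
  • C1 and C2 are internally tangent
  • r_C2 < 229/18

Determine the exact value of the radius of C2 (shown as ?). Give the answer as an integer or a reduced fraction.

1. [int C1,C2]  r_C2² − 26r_C2 + 651/4 = 0  ⇒  r_C2 = 21/2 or 31/2
2. given r_C2 < 229/18: keep 21/2

21/2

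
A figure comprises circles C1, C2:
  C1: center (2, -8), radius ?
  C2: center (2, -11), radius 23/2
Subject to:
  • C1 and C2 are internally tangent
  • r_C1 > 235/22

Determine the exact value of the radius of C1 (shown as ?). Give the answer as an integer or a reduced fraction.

29/2

1. [int C1,C2]  r_C1² − 23r_C1 + 493/4 = 0  ⇒  r_C1 = 17/2 or 29/2
2. given r_C1 > 235/22: keep 29/2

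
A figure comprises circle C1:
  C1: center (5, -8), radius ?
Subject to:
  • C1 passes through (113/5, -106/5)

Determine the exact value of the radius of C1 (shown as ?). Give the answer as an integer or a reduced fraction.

1. [C1∋P]  r_C1² − 484 = 0  ⇒  r_C1 = 22 (r>0 drops 1)

22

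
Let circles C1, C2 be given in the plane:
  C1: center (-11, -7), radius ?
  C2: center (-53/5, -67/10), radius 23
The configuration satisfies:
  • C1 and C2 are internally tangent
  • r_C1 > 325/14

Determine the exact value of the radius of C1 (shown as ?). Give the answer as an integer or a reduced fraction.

47/2

1. [int C1,C2]  r_C1² − 46r_C1 + 2115/4 = 0  ⇒  r_C1 = 45/2 or 47/2
2. given r_C1 > 325/14: keep 47/2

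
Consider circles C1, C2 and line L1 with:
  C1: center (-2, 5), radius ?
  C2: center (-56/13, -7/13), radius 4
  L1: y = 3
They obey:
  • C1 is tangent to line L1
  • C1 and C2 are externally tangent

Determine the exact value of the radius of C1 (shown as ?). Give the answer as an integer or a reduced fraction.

1. [C1‖L1]  r_C1² − 4 = 0  ⇒  r_C1 = 2 (r>0 drops 1)
2. [ext C1·C2]  r_C1² + 8r_C1 − 20 = 0  ⇒  r_C1 = 2 (r>0 drops 1)

2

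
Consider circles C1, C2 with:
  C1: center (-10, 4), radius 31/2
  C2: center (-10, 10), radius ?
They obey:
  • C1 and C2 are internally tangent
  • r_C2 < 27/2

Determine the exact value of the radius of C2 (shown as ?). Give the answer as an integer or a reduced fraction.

19/2

1. [int C1,C2]  r_C2² − 31r_C2 + 817/4 = 0  ⇒  r_C2 = 19/2 or 43/2
2. given r_C2 < 27/2: keep 19/2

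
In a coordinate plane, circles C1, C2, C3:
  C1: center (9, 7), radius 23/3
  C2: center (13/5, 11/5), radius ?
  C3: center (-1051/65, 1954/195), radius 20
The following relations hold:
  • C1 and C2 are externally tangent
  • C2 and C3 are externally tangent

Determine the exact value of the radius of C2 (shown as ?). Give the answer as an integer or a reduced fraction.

1. [ext C1·C2]  r_C2² + (46/3)r_C2 − 47/9 = 0  ⇒  r_C2 = 1/3 (r>0 drops 1)
2. [ext C2·C3]  r_C2² + 40r_C2 − 121/9 = 0  ⇒  r_C2 = 1/3 (r>0 drops 1)

1/3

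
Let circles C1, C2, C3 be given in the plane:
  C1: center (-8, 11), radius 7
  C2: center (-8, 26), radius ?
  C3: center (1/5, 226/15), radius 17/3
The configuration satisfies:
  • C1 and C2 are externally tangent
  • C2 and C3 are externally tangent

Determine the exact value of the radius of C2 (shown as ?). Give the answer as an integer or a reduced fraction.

8

1. [ext C1·C2]  r_C2² + 14r_C2 − 176 = 0  ⇒  r_C2 = 8 (r>0 drops 1)
2. [ext C2·C3]  r_C2² + (34/3)r_C2 − 464/3 = 0  ⇒  r_C2 = 8 (r>0 drops 1)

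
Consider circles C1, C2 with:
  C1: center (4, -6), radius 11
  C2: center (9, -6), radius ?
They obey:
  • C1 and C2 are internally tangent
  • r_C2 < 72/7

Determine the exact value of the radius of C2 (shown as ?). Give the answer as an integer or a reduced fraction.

1. [int C1,C2]  r_C2² − 22r_C2 + 96 = 0  ⇒  r_C2 = 6 or 16
2. given r_C2 < 72/7: keep 6

6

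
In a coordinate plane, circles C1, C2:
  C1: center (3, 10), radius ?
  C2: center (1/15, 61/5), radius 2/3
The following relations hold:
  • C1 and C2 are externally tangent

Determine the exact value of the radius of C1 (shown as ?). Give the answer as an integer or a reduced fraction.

1. [ext C1·C2]  r_C1² + (4/3)r_C1 − 13 = 0  ⇒  r_C1 = 3 (r>0 drops 1)

3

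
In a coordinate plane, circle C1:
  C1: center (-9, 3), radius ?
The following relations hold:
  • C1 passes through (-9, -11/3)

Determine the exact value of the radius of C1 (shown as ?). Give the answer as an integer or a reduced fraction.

1. [C1∋P]  r_C1² − 400/9 = 0  ⇒  r_C1 = 20/3 (r>0 drops 1)

20/3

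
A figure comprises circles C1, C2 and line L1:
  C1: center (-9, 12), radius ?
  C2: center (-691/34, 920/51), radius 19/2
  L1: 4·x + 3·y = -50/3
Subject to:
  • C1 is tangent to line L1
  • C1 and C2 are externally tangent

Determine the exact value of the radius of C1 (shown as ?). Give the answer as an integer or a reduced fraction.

10/3

1. [C1‖L1]  r_C1² − 100/9 = 0  ⇒  r_C1 = 10/3 (r>0 drops 1)
2. [ext C1·C2]  r_C1² + 19r_C1 − 670/9 = 0  ⇒  r_C1 = 10/3 (r>0 drops 1)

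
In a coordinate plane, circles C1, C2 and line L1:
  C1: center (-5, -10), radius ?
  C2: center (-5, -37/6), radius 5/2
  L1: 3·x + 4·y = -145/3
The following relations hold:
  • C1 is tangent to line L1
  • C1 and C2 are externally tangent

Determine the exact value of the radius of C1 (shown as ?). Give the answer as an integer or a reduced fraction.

1. [C1‖L1]  r_C1² − 16/9 = 0  ⇒  r_C1 = 4/3 (r>0 drops 1)
2. [ext C1·C2]  r_C1² + 5r_C1 − 76/9 = 0  ⇒  r_C1 = 4/3 (r>0 drops 1)

4/3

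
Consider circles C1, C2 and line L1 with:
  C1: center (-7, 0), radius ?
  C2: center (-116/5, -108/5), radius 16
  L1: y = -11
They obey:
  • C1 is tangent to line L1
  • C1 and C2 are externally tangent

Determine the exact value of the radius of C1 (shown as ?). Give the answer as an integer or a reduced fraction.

11

1. [C1‖L1]  r_C1² − 121 = 0  ⇒  r_C1 = 11 (r>0 drops 1)
2. [ext C1·C2]  r_C1² + 32r_C1 − 473 = 0  ⇒  r_C1 = 11 (r>0 drops 1)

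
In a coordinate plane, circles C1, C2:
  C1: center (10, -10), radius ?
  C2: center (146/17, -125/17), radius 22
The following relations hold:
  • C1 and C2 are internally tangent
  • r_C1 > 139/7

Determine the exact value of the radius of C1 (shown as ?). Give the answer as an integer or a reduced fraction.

25

1. [int C1,C2]  r_C1² − 44r_C1 + 475 = 0  ⇒  r_C1 = 19 or 25
2. given r_C1 > 139/7: keep 25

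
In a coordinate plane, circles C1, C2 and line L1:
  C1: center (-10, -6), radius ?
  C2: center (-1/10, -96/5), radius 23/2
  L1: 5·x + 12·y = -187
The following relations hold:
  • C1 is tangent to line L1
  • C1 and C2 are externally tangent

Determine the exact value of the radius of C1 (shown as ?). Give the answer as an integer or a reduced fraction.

5

1. [C1‖L1]  r_C1² − 25 = 0  ⇒  r_C1 = 5 (r>0 drops 1)
2. [ext C1·C2]  r_C1² + 23r_C1 − 140 = 0  ⇒  r_C1 = 5 (r>0 drops 1)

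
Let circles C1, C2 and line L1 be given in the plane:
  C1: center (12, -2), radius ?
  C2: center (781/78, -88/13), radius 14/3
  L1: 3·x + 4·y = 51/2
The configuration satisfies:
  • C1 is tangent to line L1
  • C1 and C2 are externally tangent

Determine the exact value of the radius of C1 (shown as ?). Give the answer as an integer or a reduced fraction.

1. [C1‖L1]  r_C1² − 1/4 = 0  ⇒  r_C1 = 1/2 (r>0 drops 1)
2. [ext C1·C2]  r_C1² + (28/3)r_C1 − 59/12 = 0  ⇒  r_C1 = 1/2 (r>0 drops 1)

1/2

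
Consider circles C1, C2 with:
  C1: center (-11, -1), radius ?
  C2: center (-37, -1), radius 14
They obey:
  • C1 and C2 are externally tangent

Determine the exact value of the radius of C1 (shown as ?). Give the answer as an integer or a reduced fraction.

12

1. [ext C1·C2]  r_C1² + 28r_C1 − 480 = 0  ⇒  r_C1 = 12 (r>0 drops 1)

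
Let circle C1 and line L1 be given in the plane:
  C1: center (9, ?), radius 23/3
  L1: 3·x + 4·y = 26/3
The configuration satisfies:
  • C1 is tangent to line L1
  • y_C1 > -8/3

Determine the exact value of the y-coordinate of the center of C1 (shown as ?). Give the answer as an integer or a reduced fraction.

1. [C1‖L1]  y_C1² + (55/6)y_C1 − 425/6 = 0  ⇒  y_C1 = -85/6 or 5
2. given y_C1 > -8/3: keep 5

5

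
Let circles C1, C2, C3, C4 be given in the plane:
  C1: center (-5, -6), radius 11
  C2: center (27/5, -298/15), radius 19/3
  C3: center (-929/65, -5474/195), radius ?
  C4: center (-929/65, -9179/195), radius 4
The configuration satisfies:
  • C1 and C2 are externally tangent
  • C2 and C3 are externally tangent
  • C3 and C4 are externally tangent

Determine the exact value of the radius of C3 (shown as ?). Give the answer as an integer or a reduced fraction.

15

1. [ext C2·C3]  r_C3² + (38/3)r_C3 − 415 = 0  ⇒  r_C3 = 15 (r>0 drops 1)
2. [ext C3·C4]  r_C3² + 8r_C3 − 345 = 0  ⇒  r_C3 = 15 (r>0 drops 1)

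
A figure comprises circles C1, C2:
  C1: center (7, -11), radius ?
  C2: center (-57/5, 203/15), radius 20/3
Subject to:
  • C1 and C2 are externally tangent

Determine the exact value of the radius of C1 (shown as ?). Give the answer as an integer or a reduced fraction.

24

1. [ext C1·C2]  r_C1² + (40/3)r_C1 − 896 = 0  ⇒  r_C1 = 24 (r>0 drops 1)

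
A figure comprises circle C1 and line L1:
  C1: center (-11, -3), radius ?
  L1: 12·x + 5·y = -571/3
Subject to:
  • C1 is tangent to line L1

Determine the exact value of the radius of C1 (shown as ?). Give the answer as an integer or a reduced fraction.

1. [C1‖L1]  r_C1² − 100/9 = 0  ⇒  r_C1 = 10/3 (r>0 drops 1)

10/3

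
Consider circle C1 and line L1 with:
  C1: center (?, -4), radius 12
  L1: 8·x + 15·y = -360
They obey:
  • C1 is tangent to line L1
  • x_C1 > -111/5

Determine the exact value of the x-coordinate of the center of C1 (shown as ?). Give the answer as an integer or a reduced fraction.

1. [C1‖L1]  x_C1² + 75x_C1 + 756 = 0  ⇒  x_C1 = -63 or -12
2. given x_C1 > -111/5: keep -12

-12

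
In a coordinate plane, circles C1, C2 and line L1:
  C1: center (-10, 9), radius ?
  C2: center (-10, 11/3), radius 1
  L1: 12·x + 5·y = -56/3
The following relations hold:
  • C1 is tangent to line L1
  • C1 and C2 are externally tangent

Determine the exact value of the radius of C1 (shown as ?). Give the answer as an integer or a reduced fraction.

1. [C1‖L1]  r_C1² − 169/9 = 0  ⇒  r_C1 = 13/3 (r>0 drops 1)
2. [ext C1·C2]  r_C1² + 2r_C1 − 247/9 = 0  ⇒  r_C1 = 13/3 (r>0 drops 1)

13/3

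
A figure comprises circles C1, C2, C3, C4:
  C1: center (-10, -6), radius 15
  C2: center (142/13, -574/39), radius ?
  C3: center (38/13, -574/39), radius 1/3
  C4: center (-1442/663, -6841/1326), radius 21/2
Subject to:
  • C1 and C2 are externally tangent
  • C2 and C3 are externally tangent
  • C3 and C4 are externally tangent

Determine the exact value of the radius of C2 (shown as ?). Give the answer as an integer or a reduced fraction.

23/3

1. [ext C1·C2]  r_C2² + 30r_C2 − 2599/9 = 0  ⇒  r_C2 = 23/3 (r>0 drops 1)
2. [ext C2·C3]  r_C2² + (2/3)r_C2 − 575/9 = 0  ⇒  r_C2 = 23/3 (r>0 drops 1)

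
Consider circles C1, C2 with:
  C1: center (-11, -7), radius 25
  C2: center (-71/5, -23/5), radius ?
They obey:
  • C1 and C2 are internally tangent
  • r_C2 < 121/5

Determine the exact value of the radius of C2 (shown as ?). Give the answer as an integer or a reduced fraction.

1. [int C1,C2]  r_C2² − 50r_C2 + 609 = 0  ⇒  r_C2 = 21 or 29
2. given r_C2 < 121/5: keep 21

21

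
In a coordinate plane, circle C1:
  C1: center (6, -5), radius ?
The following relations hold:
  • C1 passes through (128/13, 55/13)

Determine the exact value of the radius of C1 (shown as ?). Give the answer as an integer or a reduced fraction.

1. [C1∋P]  r_C1² − 100 = 0  ⇒  r_C1 = 10 (r>0 drops 1)

10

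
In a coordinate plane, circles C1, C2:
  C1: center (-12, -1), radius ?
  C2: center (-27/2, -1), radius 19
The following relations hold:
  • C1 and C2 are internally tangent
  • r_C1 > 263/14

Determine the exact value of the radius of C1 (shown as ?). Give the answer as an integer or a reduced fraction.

41/2

1. [int C1,C2]  r_C1² − 38r_C1 + 1435/4 = 0  ⇒  r_C1 = 35/2 or 41/2
2. given r_C1 > 263/14: keep 41/2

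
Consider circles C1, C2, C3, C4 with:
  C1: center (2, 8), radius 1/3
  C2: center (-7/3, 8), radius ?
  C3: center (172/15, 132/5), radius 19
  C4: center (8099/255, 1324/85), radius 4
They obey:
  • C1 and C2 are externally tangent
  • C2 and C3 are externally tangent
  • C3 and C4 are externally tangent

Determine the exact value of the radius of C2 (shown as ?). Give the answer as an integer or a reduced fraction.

4

1. [ext C1·C2]  r_C2² + (2/3)r_C2 − 56/3 = 0  ⇒  r_C2 = 4 (r>0 drops 1)
2. [ext C2·C3]  r_C2² + 38r_C2 − 168 = 0  ⇒  r_C2 = 4 (r>0 drops 1)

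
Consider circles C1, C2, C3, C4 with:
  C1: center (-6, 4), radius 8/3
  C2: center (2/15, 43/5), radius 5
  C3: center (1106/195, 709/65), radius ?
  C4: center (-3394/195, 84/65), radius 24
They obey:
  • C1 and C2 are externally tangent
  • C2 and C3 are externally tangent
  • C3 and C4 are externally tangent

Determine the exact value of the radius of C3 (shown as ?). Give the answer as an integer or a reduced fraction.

1

1. [ext C2·C3]  r_C3² + 10r_C3 − 11 = 0  ⇒  r_C3 = 1 (r>0 drops 1)
2. [ext C3·C4]  r_C3² + 48r_C3 − 49 = 0  ⇒  r_C3 = 1 (r>0 drops 1)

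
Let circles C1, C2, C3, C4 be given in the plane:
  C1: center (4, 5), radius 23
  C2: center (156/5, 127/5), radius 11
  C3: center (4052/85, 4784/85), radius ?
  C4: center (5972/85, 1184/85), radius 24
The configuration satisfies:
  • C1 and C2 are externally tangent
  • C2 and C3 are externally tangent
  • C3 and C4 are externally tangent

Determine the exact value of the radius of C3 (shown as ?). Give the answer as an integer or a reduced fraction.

24

1. [ext C2·C3]  r_C3² + 22r_C3 − 1104 = 0  ⇒  r_C3 = 24 (r>0 drops 1)
2. [ext C3·C4]  r_C3² + 48r_C3 − 1728 = 0  ⇒  r_C3 = 24 (r>0 drops 1)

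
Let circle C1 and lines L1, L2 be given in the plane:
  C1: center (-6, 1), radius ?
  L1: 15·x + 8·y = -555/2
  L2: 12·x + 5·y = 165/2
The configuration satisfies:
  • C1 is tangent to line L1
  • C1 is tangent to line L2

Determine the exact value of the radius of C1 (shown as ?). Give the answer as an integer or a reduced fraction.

1. [C1‖L1]  r_C1² − 529/4 = 0  ⇒  r_C1 = 23/2 (r>0 drops 1)
2. [C1‖L2]  r_C1² − 529/4 = 0  ⇒  r_C1 = 23/2 (r>0 drops 1)

23/2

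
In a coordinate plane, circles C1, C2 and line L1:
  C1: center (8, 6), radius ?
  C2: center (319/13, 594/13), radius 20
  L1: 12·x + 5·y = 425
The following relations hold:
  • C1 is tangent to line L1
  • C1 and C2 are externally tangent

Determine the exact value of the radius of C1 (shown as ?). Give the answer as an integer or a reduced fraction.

1. [C1‖L1]  r_C1² − 529 = 0  ⇒  r_C1 = 23 (r>0 drops 1)
2. [ext C1·C2]  r_C1² + 40r_C1 − 1449 = 0  ⇒  r_C1 = 23 (r>0 drops 1)

23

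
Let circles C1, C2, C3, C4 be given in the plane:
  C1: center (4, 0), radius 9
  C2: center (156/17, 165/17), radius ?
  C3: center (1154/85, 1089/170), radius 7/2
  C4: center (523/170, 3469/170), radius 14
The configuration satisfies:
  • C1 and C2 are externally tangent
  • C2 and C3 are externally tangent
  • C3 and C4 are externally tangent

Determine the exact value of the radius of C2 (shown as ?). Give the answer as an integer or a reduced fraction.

2

1. [ext C1·C2]  r_C2² + 18r_C2 − 40 = 0  ⇒  r_C2 = 2 (r>0 drops 1)
2. [ext C2·C3]  r_C2² + 7r_C2 − 18 = 0  ⇒  r_C2 = 2 (r>0 drops 1)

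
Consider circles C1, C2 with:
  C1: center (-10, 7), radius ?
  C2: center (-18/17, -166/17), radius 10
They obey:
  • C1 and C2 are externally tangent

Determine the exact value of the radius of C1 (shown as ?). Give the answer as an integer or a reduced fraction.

9

1. [ext C1·C2]  r_C1² + 20r_C1 − 261 = 0  ⇒  r_C1 = 9 (r>0 drops 1)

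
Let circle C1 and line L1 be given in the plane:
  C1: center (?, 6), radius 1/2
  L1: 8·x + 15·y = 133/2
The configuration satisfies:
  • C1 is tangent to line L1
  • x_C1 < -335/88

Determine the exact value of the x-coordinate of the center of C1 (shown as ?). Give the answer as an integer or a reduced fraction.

1. [C1‖L1]  x_C1² + (47/8)x_C1 + 15/2 = 0  ⇒  x_C1 = -4 or -15/8
2. given x_C1 < -335/88: keep -4

-4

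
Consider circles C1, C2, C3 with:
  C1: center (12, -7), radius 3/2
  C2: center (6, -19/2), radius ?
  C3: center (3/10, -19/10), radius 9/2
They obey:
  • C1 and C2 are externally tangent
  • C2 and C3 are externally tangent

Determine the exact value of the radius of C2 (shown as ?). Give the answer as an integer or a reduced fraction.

1. [ext C1·C2]  r_C2² + 3r_C2 − 40 = 0  ⇒  r_C2 = 5 (r>0 drops 1)
2. [ext C2·C3]  r_C2² + 9r_C2 − 70 = 0  ⇒  r_C2 = 5 (r>0 drops 1)

5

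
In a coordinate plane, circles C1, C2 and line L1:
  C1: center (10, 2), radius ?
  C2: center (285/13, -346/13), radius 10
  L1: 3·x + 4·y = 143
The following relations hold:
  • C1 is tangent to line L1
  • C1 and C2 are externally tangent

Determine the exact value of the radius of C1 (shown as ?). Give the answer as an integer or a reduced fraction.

1. [C1‖L1]  r_C1² − 441 = 0  ⇒  r_C1 = 21 (r>0 drops 1)
2. [ext C1·C2]  r_C1² + 20r_C1 − 861 = 0  ⇒  r_C1 = 21 (r>0 drops 1)

21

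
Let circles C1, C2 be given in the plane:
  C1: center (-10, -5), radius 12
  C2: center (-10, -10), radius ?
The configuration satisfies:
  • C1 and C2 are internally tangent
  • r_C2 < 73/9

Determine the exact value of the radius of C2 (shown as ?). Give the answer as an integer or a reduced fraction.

1. [int C1,C2]  r_C2² − 24r_C2 + 119 = 0  ⇒  r_C2 = 7 or 17
2. given r_C2 < 73/9: keep 7

7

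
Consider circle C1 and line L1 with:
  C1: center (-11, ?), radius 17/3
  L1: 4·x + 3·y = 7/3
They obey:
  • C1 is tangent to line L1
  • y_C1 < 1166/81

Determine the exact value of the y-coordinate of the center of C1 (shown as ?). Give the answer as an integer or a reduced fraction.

1. [C1‖L1]  y_C1² − (278/9)y_C1 + 448/3 = 0  ⇒  y_C1 = 6 or 224/9
2. given y_C1 < 1166/81: keep 6

6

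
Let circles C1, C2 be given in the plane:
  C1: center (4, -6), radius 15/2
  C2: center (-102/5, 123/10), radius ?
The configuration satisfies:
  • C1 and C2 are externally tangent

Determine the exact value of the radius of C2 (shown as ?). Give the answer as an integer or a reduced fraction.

1. [ext C1·C2]  r_C2² + 15r_C2 − 874 = 0  ⇒  r_C2 = 23 (r>0 drops 1)

23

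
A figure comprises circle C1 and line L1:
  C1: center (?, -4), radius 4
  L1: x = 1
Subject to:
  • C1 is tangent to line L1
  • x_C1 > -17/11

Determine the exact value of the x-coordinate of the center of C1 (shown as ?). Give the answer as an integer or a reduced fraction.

1. [C1‖L1]  x_C1² − 2x_C1 − 15 = 0  ⇒  x_C1 = -3 or 5
2. given x_C1 > -17/11: keep 5

5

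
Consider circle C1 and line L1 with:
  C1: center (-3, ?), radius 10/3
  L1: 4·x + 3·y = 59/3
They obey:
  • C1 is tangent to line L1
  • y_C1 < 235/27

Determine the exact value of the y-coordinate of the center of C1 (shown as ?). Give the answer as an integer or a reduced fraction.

5

1. [C1‖L1]  y_C1² − (190/9)y_C1 + 725/9 = 0  ⇒  y_C1 = 5 or 145/9
2. given y_C1 < 235/27: keep 5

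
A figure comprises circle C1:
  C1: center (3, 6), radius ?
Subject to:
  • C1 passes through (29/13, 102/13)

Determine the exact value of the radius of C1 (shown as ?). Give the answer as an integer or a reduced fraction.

1. [C1∋P]  r_C1² − 4 = 0  ⇒  r_C1 = 2 (r>0 drops 1)

2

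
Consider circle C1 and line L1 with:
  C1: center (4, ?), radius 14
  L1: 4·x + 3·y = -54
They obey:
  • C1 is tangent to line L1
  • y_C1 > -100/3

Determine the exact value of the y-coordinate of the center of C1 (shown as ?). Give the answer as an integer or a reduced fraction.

0

1. [C1‖L1]  y_C1² + (140/3)y_C1 = 0  ⇒  y_C1 = -140/3 or 0
2. given y_C1 > -100/3: keep 0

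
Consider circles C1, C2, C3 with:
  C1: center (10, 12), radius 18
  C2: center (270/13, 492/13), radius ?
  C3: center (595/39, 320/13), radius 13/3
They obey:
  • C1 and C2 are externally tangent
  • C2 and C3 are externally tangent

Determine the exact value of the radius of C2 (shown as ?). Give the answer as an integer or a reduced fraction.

1. [ext C1·C2]  r_C2² + 36r_C2 − 460 = 0  ⇒  r_C2 = 10 (r>0 drops 1)
2. [ext C2·C3]  r_C2² + (26/3)r_C2 − 560/3 = 0  ⇒  r_C2 = 10 (r>0 drops 1)

10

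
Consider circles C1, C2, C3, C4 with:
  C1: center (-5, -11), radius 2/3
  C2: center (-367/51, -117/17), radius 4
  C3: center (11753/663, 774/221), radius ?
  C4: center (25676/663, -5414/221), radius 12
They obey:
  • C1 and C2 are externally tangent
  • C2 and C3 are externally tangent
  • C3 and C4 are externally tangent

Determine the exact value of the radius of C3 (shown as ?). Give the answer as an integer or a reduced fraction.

23

1. [ext C2·C3]  r_C3² + 8r_C3 − 713 = 0  ⇒  r_C3 = 23 (r>0 drops 1)
2. [ext C3·C4]  r_C3² + 24r_C3 − 1081 = 0  ⇒  r_C3 = 23 (r>0 drops 1)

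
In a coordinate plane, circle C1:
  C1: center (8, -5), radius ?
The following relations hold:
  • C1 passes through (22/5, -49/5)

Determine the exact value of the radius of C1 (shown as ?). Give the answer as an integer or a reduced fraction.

6

1. [C1∋P]  r_C1² − 36 = 0  ⇒  r_C1 = 6 (r>0 drops 1)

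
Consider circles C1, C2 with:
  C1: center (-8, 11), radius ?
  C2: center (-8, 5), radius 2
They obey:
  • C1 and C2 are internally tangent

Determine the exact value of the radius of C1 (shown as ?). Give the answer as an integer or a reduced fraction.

8

1. [int C1,C2]  r_C1² − 4r_C1 − 32 = 0  ⇒  r_C1 = 8 (r>0 drops 1)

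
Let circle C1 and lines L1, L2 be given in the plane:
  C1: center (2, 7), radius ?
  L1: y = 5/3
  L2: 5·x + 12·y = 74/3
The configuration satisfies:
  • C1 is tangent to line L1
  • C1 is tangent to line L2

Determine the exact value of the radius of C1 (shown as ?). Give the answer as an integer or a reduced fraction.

16/3

1. [C1‖L1]  r_C1² − 256/9 = 0  ⇒  r_C1 = 16/3 (r>0 drops 1)
2. [C1‖L2]  r_C1² − 256/9 = 0  ⇒  r_C1 = 16/3 (r>0 drops 1)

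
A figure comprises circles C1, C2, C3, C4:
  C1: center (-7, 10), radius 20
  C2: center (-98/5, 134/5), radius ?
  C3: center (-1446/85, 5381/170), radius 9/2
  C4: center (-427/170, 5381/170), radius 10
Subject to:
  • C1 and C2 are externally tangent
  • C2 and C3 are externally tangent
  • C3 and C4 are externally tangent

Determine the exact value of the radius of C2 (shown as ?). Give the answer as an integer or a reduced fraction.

1. [ext C1·C2]  r_C2² + 40r_C2 − 41 = 0  ⇒  r_C2 = 1 (r>0 drops 1)
2. [ext C2·C3]  r_C2² + 9r_C2 − 10 = 0  ⇒  r_C2 = 1 (r>0 drops 1)

1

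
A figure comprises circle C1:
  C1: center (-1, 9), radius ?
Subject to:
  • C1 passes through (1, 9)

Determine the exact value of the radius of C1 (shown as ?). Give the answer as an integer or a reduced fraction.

1. [C1∋P]  r_C1² − 4 = 0  ⇒  r_C1 = 2 (r>0 drops 1)

2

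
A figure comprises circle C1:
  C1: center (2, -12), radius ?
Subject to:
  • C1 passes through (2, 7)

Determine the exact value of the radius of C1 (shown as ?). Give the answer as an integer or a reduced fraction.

19

1. [C1∋P]  r_C1² − 361 = 0  ⇒  r_C1 = 19 (r>0 drops 1)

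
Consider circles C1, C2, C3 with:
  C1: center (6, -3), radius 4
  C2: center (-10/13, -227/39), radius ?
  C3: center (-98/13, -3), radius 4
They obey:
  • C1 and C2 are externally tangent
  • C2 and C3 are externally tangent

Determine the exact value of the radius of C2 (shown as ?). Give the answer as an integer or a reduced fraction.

10/3

1. [ext C1·C2]  r_C2² + 8r_C2 − 340/9 = 0  ⇒  r_C2 = 10/3 (r>0 drops 1)
2. [ext C2·C3]  r_C2² + 8r_C2 − 340/9 = 0  ⇒  r_C2 = 10/3 (r>0 drops 1)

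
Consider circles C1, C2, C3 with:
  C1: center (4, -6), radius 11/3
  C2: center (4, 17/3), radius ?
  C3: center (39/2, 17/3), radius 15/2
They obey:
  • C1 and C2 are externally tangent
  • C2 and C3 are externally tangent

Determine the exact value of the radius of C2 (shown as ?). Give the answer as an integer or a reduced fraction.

1. [ext C1·C2]  r_C2² + (22/3)r_C2 − 368/3 = 0  ⇒  r_C2 = 8 (r>0 drops 1)
2. [ext C2·C3]  r_C2² + 15r_C2 − 184 = 0  ⇒  r_C2 = 8 (r>0 drops 1)

8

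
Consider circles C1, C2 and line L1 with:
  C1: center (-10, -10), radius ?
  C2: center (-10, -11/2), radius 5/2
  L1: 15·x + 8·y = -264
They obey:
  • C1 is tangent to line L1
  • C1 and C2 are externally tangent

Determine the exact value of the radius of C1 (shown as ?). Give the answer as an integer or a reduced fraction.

1. [C1‖L1]  r_C1² − 4 = 0  ⇒  r_C1 = 2 (r>0 drops 1)
2. [ext C1·C2]  r_C1² + 5r_C1 − 14 = 0  ⇒  r_C1 = 2 (r>0 drops 1)

2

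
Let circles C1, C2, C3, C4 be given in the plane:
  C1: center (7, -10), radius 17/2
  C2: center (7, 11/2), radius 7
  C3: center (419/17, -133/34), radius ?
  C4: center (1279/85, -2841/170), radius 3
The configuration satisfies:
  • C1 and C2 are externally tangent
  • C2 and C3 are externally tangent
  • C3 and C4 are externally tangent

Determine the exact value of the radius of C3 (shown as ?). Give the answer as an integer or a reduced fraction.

1. [ext C2·C3]  r_C3² + 14r_C3 − 351 = 0  ⇒  r_C3 = 13 (r>0 drops 1)
2. [ext C3·C4]  r_C3² + 6r_C3 − 247 = 0  ⇒  r_C3 = 13 (r>0 drops 1)

13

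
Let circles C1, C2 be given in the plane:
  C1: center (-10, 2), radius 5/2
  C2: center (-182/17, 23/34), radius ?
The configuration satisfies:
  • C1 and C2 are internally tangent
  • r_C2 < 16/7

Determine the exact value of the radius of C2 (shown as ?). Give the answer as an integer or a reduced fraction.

1. [int C1,C2]  r_C2² − 5r_C2 + 4 = 0  ⇒  r_C2 = 1 or 4
2. given r_C2 < 16/7: keep 1

1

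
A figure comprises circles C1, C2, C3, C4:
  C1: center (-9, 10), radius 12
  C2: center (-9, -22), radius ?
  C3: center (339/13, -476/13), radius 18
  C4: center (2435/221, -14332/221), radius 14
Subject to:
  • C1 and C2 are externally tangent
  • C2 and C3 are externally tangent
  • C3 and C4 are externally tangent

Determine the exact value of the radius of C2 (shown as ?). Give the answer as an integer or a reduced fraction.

1. [ext C1·C2]  r_C2² + 24r_C2 − 880 = 0  ⇒  r_C2 = 20 (r>0 drops 1)
2. [ext C2·C3]  r_C2² + 36r_C2 − 1120 = 0  ⇒  r_C2 = 20 (r>0 drops 1)

20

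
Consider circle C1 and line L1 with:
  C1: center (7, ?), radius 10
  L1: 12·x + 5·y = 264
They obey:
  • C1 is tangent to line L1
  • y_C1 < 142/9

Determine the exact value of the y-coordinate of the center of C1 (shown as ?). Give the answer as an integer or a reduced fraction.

10

1. [C1‖L1]  y_C1² − 72y_C1 + 620 = 0  ⇒  y_C1 = 10 or 62
2. given y_C1 < 142/9: keep 10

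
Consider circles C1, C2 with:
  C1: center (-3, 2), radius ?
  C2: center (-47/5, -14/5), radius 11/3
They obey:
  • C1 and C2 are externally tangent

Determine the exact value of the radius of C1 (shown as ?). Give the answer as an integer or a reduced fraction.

1. [ext C1·C2]  r_C1² + (22/3)r_C1 − 455/9 = 0  ⇒  r_C1 = 13/3 (r>0 drops 1)

13/3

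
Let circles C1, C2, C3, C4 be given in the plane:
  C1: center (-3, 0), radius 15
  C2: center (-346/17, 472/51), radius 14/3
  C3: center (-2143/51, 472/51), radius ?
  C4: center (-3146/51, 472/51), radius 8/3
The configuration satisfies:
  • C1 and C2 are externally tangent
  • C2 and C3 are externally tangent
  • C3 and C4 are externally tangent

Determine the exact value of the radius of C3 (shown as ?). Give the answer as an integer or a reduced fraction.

1. [ext C2·C3]  r_C3² + (28/3)r_C3 − 1343/3 = 0  ⇒  r_C3 = 17 (r>0 drops 1)
2. [ext C3·C4]  r_C3² + (16/3)r_C3 − 1139/3 = 0  ⇒  r_C3 = 17 (r>0 drops 1)

17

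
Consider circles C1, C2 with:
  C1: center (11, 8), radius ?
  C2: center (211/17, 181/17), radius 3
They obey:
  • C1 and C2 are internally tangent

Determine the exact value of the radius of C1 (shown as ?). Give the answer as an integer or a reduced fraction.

6

1. [int C1,C2]  r_C1² − 6r_C1 = 0  ⇒  r_C1 = 6 (r>0 drops 1)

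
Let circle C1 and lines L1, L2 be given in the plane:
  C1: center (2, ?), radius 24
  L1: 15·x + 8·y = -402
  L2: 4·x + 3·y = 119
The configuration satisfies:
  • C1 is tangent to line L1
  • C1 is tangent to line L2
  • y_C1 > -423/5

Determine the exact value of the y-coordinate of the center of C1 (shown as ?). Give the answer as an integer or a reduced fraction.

-3

1. [C1‖L1]  y_C1² + 108y_C1 + 315 = 0  ⇒  y_C1 = -105 or -3
2. [C1‖L2]  y_C1² − 74y_C1 − 231 = 0  ⇒  y_C1 = -3 or 77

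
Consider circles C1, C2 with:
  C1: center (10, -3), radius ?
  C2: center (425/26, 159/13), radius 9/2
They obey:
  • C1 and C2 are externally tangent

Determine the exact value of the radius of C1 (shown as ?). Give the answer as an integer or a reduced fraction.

12

1. [ext C1·C2]  r_C1² + 9r_C1 − 252 = 0  ⇒  r_C1 = 12 (r>0 drops 1)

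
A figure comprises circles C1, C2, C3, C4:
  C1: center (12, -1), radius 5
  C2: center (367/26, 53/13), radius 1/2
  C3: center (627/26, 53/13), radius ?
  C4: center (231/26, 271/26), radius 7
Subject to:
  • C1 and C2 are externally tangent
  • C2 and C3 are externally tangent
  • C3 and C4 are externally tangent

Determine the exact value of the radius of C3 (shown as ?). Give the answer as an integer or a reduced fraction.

1. [ext C2·C3]  r_C3² + 1r_C3 − 399/4 = 0  ⇒  r_C3 = 19/2 (r>0 drops 1)
2. [ext C3·C4]  r_C3² + 14r_C3 − 893/4 = 0  ⇒  r_C3 = 19/2 (r>0 drops 1)

19/2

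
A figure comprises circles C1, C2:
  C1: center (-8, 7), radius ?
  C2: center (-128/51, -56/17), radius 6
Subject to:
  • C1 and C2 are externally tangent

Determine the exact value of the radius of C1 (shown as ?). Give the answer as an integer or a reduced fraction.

17/3

1. [ext C1·C2]  r_C1² + 12r_C1 − 901/9 = 0  ⇒  r_C1 = 17/3 (r>0 drops 1)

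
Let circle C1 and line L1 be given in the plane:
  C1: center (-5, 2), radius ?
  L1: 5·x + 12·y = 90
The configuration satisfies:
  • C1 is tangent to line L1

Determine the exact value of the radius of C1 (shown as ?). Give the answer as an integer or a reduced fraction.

1. [C1‖L1]  r_C1² − 49 = 0  ⇒  r_C1 = 7 (r>0 drops 1)

7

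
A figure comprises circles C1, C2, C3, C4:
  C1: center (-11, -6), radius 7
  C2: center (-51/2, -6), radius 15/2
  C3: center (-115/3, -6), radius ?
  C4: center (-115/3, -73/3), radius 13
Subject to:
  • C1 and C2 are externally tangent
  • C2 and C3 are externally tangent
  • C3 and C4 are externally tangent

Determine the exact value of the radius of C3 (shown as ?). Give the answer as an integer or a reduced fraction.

16/3

1. [ext C2·C3]  r_C3² + 15r_C3 − 976/9 = 0  ⇒  r_C3 = 16/3 (r>0 drops 1)
2. [ext C3·C4]  r_C3² + 26r_C3 − 1504/9 = 0  ⇒  r_C3 = 16/3 (r>0 drops 1)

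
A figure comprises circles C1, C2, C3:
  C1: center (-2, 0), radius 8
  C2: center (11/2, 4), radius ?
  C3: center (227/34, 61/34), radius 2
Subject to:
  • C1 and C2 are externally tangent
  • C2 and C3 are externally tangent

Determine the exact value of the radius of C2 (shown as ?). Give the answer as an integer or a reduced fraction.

1. [ext C1·C2]  r_C2² + 16r_C2 − 33/4 = 0  ⇒  r_C2 = 1/2 (r>0 drops 1)
2. [ext C2·C3]  r_C2² + 4r_C2 − 9/4 = 0  ⇒  r_C2 = 1/2 (r>0 drops 1)

1/2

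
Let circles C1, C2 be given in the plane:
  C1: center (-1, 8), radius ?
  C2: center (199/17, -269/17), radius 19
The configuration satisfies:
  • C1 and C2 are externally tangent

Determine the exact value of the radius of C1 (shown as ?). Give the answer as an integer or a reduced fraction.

1. [ext C1·C2]  r_C1² + 38r_C1 − 368 = 0  ⇒  r_C1 = 8 (r>0 drops 1)

8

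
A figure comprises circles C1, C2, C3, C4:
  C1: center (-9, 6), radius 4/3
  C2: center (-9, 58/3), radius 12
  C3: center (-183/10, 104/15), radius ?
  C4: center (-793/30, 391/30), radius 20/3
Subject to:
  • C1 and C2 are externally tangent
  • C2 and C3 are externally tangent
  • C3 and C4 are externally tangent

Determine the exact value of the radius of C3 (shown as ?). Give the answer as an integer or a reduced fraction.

1. [ext C2·C3]  r_C3² + 24r_C3 − 385/4 = 0  ⇒  r_C3 = 7/2 (r>0 drops 1)
2. [ext C3·C4]  r_C3² + (40/3)r_C3 − 707/12 = 0  ⇒  r_C3 = 7/2 (r>0 drops 1)

7/2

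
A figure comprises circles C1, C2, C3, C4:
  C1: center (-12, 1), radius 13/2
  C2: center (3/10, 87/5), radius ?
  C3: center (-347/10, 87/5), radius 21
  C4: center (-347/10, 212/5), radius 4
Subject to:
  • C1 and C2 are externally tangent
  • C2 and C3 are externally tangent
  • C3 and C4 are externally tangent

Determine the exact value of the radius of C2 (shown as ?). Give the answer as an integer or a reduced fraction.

14

1. [ext C1·C2]  r_C2² + 13r_C2 − 378 = 0  ⇒  r_C2 = 14 (r>0 drops 1)
2. [ext C2·C3]  r_C2² + 42r_C2 − 784 = 0  ⇒  r_C2 = 14 (r>0 drops 1)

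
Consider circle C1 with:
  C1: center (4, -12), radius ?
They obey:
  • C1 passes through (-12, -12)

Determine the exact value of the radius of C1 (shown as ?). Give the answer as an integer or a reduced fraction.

16

1. [C1∋P]  r_C1² − 256 = 0  ⇒  r_C1 = 16 (r>0 drops 1)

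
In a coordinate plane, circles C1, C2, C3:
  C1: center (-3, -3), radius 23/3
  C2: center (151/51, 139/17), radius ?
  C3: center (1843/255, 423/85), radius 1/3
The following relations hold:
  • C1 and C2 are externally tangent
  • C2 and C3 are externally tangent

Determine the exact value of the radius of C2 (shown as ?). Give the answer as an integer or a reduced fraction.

5

1. [ext C1·C2]  r_C2² + (46/3)r_C2 − 305/3 = 0  ⇒  r_C2 = 5 (r>0 drops 1)
2. [ext C2·C3]  r_C2² + (2/3)r_C2 − 85/3 = 0  ⇒  r_C2 = 5 (r>0 drops 1)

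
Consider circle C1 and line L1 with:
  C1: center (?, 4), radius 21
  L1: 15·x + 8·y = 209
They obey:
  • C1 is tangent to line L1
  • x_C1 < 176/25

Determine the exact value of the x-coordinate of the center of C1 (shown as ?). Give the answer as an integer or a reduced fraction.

1. [C1‖L1]  x_C1² − (118/5)x_C1 − 2136/5 = 0  ⇒  x_C1 = -12 or 178/5
2. given x_C1 < 176/25: keep -12

-12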